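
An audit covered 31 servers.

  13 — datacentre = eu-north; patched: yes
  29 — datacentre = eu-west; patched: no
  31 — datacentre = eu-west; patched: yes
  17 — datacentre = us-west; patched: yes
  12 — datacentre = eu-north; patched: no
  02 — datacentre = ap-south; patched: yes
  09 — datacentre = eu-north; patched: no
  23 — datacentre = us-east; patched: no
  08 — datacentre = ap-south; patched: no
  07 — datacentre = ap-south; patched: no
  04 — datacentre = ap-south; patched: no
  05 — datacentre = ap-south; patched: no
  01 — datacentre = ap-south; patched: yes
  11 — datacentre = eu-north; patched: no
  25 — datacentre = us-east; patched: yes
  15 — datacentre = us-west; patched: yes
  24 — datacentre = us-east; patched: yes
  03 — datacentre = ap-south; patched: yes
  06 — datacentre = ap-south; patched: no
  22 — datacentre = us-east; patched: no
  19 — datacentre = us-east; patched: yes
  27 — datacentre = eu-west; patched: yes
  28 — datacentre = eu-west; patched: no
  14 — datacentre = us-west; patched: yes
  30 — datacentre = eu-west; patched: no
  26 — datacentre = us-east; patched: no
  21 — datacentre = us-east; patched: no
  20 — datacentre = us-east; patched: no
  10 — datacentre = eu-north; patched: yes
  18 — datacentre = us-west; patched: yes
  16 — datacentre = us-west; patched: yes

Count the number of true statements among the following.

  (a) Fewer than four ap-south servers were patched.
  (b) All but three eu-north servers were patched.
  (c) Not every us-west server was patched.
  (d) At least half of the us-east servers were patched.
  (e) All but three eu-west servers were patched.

3

(a) ap-south: |A| = 8, |A ∩ B| = 3; needs |A ∩ B| < 4 — true.
(b) eu-north: |A| = 5, |A ∩ B| = 2; needs |A ∖ B| = 3 — true.
(c) us-west: |A| = 5, |A ∩ B| = 5; needs A ⊄ B (|A ∖ B| ≥ 1) — false.
(d) us-east: |A| = 8, |A ∩ B| = 3; needs |A ∩ B| ≥ |A ∖ B| — false.
(e) eu-west: |A| = 5, |A ∩ B| = 2; needs |A ∖ B| = 3 — true.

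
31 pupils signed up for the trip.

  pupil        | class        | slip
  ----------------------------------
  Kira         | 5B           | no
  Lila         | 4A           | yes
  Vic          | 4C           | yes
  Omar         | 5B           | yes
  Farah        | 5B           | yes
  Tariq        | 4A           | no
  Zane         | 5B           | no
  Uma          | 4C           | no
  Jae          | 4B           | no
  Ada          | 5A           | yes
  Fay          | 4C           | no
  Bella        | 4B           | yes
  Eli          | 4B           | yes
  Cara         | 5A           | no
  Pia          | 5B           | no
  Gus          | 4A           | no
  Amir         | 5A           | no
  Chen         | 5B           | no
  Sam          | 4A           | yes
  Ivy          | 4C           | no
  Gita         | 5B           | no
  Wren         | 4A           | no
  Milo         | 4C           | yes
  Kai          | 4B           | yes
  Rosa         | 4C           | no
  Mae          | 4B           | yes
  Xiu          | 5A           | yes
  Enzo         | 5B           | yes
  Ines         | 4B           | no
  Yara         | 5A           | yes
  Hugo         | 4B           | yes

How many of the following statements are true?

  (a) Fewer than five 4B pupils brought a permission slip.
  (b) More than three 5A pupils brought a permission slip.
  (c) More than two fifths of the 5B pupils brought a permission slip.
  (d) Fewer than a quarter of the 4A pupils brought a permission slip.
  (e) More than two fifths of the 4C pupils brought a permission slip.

0

(a) 4B: |A| = 7, |A ∩ B| = 5; needs |A ∩ B| < 5 — false.
(b) 5A: |A| = 5, |A ∩ B| = 3; needs |A ∩ B| > 3 — false.
(c) 5B: |A| = 8, |A ∩ B| = 3; needs |A ∩ B| / |A| > 2/5 — false.
(d) 4A: |A| = 5, |A ∩ B| = 2; needs |A ∩ B| / |A| < 1/4 — false.
(e) 4C: |A| = 6, |A ∩ B| = 2; needs |A ∩ B| / |A| > 2/5 — false.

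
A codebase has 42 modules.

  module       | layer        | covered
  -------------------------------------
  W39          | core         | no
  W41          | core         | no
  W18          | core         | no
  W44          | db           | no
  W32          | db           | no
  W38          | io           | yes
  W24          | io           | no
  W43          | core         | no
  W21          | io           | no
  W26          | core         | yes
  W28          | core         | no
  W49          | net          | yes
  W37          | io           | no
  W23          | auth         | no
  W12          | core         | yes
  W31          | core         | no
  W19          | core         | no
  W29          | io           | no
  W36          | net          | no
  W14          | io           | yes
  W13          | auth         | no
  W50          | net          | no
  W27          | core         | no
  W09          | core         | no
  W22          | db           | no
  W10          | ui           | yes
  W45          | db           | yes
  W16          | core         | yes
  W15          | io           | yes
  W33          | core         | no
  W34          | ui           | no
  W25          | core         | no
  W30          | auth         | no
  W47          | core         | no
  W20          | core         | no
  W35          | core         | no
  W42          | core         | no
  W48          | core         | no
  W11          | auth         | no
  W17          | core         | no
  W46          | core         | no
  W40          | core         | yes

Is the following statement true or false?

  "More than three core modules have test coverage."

The determiner here denotes the relation: |A ∩ B| > 3.
|A| = 22, |A ∩ B| = 4, |A ∖ B| = 18.
|A ∩ B| = 4, so the statement is true.

True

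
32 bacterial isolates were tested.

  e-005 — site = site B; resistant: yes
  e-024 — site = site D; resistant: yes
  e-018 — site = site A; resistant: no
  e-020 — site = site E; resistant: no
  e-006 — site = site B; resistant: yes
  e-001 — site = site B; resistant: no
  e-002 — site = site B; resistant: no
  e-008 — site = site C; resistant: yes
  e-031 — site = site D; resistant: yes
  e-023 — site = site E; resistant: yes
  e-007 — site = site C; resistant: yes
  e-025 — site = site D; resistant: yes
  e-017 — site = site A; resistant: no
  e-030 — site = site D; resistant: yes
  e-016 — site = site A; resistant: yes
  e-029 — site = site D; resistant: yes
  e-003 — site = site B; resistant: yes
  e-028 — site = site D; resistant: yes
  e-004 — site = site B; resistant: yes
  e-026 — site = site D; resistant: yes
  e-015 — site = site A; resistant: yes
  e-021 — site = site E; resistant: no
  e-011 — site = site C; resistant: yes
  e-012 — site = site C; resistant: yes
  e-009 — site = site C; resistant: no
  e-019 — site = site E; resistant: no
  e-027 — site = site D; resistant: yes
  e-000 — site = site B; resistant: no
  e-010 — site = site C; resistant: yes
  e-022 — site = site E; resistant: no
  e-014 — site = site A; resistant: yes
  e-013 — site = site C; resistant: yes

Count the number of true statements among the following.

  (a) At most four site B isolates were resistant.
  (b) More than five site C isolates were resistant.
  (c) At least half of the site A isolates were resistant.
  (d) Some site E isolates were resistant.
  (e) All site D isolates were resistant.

(a) site B: |A| = 7, |A ∩ B| = 4; needs |A ∩ B| ≤ 4 — true.
(b) site C: |A| = 7, |A ∩ B| = 6; needs |A ∩ B| > 5 — true.
(c) site A: |A| = 5, |A ∩ B| = 3; needs |A ∩ B| ≥ |A ∖ B| — true.
(d) site E: |A| = 5, |A ∩ B| = 1; needs A ∩ B ≠ ∅ (|A ∩ B| ≥ 1) — true.
(e) site D: |A| = 8, |A ∩ B| = 8; needs A ⊆ B, i.e. every element of A is in B (|A ∖ B| = 0) — true.

5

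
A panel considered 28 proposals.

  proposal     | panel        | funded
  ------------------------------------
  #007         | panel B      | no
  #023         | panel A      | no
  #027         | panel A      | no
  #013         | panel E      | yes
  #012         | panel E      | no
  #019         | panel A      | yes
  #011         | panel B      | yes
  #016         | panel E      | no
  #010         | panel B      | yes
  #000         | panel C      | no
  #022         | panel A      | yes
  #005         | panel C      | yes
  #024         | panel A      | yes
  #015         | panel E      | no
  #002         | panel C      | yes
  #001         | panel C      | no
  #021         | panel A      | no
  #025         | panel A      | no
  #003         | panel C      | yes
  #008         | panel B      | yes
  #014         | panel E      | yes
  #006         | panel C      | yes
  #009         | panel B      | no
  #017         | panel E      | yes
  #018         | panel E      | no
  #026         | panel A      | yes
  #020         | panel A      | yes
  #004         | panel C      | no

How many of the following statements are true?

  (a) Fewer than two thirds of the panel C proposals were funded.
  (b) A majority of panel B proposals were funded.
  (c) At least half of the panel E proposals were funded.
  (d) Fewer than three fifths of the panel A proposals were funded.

3

(a) panel C: |A| = 7, |A ∩ B| = 4; needs |A ∩ B| / |A| < 2/3 — true.
(b) panel B: |A| = 5, |A ∩ B| = 3; needs |A ∩ B| > |A ∖ B| — true.
(c) panel E: |A| = 7, |A ∩ B| = 3; needs |A ∩ B| ≥ |A ∖ B| — false.
(d) panel A: |A| = 9, |A ∩ B| = 5; needs |A ∩ B| / |A| < 3/5 — true.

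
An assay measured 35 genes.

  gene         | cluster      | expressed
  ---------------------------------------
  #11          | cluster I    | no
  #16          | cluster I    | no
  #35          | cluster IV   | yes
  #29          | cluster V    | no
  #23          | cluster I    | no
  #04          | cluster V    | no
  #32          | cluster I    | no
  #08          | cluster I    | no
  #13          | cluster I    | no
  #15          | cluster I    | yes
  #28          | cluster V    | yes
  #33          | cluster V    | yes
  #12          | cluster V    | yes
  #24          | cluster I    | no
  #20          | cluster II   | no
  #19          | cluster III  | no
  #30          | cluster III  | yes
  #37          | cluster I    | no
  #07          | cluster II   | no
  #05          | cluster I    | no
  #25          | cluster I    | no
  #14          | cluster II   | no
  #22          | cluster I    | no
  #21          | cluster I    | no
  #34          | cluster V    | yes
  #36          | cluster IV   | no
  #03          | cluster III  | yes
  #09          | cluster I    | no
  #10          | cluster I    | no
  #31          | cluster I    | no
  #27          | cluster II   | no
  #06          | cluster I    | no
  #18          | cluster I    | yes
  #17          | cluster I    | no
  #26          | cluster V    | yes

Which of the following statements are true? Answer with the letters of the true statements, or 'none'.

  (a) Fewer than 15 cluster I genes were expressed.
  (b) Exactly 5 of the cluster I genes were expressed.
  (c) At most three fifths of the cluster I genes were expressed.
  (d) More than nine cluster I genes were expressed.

|A| = 19, |A ∩ B| = 2, |A ∖ B| = 17.
(a) |A ∩ B| < 15: holds.
(b) |A ∩ B| = 5: fails.
(c) |A ∩ B| / |A| ≤ 3/5: holds.
(d) |A ∩ B| > 9: fails.

(a), (c)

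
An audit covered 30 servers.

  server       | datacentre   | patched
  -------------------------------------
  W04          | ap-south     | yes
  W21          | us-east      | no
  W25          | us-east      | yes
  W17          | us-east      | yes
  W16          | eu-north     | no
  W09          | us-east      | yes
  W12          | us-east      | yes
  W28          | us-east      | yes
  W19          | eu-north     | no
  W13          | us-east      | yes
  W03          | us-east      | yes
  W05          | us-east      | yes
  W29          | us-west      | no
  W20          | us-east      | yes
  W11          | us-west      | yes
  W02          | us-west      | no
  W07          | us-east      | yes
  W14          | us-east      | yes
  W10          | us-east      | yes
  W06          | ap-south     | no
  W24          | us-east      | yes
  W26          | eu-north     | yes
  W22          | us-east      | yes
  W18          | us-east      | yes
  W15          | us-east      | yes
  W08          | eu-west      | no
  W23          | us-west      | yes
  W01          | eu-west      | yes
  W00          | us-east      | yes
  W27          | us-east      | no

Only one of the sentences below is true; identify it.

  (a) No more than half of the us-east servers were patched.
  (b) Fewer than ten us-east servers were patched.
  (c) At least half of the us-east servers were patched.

|A| = 19, |A ∩ B| = 17, |A ∖ B| = 2.
(a) requires |A ∩ B| ≤ |A ∖ B|: false.
(b) requires |A ∩ B| < 10: false.
(c) requires |A ∩ B| ≥ |A ∖ B|: true.

(c)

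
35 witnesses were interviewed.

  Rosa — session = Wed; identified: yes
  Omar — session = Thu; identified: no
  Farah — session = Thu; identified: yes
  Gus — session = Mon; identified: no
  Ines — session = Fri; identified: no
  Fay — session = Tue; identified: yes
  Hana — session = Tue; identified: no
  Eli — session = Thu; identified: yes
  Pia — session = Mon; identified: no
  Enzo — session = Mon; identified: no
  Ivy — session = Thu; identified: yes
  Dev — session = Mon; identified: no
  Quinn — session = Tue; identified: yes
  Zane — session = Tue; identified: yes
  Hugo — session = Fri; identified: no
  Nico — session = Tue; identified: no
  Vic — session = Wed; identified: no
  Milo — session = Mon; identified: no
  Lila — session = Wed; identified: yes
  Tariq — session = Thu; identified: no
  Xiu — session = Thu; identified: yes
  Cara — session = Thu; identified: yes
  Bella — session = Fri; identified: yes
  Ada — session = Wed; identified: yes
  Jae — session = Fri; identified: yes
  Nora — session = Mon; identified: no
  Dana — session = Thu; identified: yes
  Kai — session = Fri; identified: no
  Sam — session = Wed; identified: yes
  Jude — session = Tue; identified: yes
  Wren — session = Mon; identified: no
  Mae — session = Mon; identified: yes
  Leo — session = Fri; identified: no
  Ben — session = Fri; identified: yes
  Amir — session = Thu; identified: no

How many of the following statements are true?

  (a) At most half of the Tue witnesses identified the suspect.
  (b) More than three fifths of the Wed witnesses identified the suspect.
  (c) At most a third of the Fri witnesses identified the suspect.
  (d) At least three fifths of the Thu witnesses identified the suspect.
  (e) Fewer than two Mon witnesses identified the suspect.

(a) Tue: |A| = 6, |A ∩ B| = 4; needs |A ∩ B| ≤ |A ∖ B| — false.
(b) Wed: |A| = 5, |A ∩ B| = 4; needs |A ∩ B| / |A| > 3/5 — true.
(c) Fri: |A| = 7, |A ∩ B| = 3; needs |A ∩ B| / |A| ≤ 1/3 — false.
(d) Thu: |A| = 9, |A ∩ B| = 6; needs |A ∩ B| / |A| ≥ 3/5 — true.
(e) Mon: |A| = 8, |A ∩ B| = 1; needs |A ∩ B| < 2 — true.

3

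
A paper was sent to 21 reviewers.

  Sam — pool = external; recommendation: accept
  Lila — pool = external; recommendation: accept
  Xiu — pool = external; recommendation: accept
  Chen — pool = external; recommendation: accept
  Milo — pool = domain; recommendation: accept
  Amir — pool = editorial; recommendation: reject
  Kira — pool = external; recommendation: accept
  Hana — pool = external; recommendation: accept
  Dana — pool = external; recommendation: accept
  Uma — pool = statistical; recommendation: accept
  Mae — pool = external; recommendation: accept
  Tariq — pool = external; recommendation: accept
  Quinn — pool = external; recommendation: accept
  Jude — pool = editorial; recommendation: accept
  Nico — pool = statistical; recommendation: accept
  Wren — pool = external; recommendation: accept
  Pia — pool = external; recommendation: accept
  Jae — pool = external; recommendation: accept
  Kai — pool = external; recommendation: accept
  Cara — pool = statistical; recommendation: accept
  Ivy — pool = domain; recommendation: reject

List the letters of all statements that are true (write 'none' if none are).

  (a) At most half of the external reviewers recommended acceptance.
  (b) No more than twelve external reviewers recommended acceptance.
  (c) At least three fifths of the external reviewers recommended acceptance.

(c)

|A| = 14, |A ∩ B| = 14, |A ∖ B| = 0.
(a) |A ∩ B| ≤ |A ∖ B|: fails.
(b) |A ∩ B| ≤ 12: fails.
(c) |A ∩ B| / |A| ≥ 3/5: holds.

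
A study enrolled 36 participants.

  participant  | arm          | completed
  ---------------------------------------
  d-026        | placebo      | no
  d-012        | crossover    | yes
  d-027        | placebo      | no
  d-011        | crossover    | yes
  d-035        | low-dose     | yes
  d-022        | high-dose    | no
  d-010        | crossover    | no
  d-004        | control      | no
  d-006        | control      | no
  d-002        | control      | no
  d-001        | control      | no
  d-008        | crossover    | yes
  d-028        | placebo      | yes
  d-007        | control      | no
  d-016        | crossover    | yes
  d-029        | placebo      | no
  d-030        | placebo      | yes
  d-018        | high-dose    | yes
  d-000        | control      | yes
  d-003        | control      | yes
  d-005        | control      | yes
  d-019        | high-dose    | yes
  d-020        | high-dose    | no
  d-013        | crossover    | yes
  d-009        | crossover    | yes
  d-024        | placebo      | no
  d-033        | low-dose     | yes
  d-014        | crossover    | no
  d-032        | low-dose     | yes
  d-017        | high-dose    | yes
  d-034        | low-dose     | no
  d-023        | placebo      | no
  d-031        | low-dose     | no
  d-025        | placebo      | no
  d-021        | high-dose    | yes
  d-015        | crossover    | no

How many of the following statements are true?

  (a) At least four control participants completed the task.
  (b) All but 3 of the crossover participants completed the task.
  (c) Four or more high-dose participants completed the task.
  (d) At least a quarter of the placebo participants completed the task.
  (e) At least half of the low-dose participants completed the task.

4

(a) control: |A| = 8, |A ∩ B| = 3; needs |A ∩ B| ≥ 4 — false.
(b) crossover: |A| = 9, |A ∩ B| = 6; needs |A ∖ B| = 3 — true.
(c) high-dose: |A| = 6, |A ∩ B| = 4; needs |A ∩ B| ≥ 4 — true.
(d) placebo: |A| = 8, |A ∩ B| = 2; needs |A ∩ B| / |A| ≥ 1/4 — true.
(e) low-dose: |A| = 5, |A ∩ B| = 3; needs |A ∩ B| ≥ |A ∖ B| — true.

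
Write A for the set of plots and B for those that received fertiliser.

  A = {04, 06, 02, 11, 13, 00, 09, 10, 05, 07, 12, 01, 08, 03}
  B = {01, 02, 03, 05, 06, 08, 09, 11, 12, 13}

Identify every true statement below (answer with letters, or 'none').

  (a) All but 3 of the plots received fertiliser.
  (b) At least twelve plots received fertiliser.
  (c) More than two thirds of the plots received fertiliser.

(c)

|A| = 14, |A ∩ B| = 10, |A ∖ B| = 4.
(a) |A ∖ B| = 3: fails.
(b) |A ∩ B| ≥ 12: fails.
(c) |A ∩ B| / |A| > 2/3: holds.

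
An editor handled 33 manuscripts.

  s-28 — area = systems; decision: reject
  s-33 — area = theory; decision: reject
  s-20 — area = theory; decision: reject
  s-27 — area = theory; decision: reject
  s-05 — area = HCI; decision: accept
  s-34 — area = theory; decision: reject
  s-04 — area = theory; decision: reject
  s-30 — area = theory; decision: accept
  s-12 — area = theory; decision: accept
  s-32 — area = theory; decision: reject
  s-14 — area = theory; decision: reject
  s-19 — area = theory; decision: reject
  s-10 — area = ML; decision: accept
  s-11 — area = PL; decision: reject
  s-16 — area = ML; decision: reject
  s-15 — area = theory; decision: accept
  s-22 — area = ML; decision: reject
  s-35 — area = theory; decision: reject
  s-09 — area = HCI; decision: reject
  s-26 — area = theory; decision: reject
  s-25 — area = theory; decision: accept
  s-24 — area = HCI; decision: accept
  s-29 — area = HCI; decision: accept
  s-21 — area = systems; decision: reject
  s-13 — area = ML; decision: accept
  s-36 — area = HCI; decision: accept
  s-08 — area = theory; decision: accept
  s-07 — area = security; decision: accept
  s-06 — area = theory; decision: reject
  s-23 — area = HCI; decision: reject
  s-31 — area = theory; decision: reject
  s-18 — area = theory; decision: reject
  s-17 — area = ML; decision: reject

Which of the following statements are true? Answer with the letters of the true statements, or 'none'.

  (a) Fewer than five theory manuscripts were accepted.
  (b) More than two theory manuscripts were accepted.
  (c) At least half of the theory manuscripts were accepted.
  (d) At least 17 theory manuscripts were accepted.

|A| = 18, |A ∩ B| = 5, |A ∖ B| = 13.
(a) |A ∩ B| < 5: fails.
(b) |A ∩ B| > 2: holds.
(c) |A ∩ B| ≥ |A ∖ B|: fails.
(d) |A ∩ B| ≥ 17: fails.

(b)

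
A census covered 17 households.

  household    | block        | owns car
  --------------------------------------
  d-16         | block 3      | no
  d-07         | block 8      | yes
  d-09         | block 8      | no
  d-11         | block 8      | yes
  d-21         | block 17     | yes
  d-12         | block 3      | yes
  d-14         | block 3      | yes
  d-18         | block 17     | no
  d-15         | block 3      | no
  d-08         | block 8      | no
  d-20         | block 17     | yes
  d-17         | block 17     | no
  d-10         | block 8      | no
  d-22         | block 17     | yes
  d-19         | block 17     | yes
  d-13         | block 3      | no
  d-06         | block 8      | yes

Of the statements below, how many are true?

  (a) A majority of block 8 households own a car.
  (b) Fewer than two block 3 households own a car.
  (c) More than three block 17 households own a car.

1

(a) block 8: |A| = 6, |A ∩ B| = 3; needs |A ∩ B| > |A ∖ B| — false.
(b) block 3: |A| = 5, |A ∩ B| = 2; needs |A ∩ B| < 2 — false.
(c) block 17: |A| = 6, |A ∩ B| = 4; needs |A ∩ B| > 3 — true.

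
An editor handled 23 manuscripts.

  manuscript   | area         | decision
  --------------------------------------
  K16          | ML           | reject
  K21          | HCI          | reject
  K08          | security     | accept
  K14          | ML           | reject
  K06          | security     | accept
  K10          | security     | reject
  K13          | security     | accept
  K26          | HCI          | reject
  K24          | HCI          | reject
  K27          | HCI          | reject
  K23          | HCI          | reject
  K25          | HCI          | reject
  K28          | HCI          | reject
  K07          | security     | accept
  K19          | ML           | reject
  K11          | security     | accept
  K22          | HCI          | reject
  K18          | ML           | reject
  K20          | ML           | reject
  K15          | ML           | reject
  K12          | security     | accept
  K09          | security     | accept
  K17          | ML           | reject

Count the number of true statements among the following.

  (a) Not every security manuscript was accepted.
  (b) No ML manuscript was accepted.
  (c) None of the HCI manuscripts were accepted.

(a) security: |A| = 8, |A ∩ B| = 7; needs A ⊄ B (|A ∖ B| ≥ 1) — true.
(b) ML: |A| = 7, |A ∩ B| = 0; needs A ∩ B = ∅ (|A ∩ B| = 0) — true.
(c) HCI: |A| = 8, |A ∩ B| = 0; needs A ∩ B = ∅ (|A ∩ B| = 0) — true.

3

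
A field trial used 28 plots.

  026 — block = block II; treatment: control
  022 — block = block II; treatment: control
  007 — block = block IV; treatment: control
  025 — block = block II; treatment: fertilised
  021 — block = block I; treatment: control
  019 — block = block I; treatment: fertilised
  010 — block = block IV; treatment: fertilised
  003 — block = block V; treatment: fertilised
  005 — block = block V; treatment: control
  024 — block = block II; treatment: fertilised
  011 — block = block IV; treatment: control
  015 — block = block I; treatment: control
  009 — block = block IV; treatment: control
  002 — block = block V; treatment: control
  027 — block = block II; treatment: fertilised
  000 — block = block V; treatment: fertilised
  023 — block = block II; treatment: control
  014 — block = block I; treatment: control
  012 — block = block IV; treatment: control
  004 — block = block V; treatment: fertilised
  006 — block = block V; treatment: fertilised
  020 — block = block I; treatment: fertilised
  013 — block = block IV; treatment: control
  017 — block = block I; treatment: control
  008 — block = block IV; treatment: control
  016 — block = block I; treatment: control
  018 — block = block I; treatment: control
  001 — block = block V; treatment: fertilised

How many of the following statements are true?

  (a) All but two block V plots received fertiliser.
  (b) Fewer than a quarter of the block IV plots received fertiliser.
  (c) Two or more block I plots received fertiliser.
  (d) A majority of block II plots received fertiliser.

(a) block V: |A| = 7, |A ∩ B| = 5; needs |A ∖ B| = 2 — true.
(b) block IV: |A| = 7, |A ∩ B| = 1; needs |A ∩ B| / |A| < 1/4 — true.
(c) block I: |A| = 8, |A ∩ B| = 2; needs |A ∩ B| ≥ 2 — true.
(d) block II: |A| = 6, |A ∩ B| = 3; needs |A ∩ B| > |A ∖ B| — false.

3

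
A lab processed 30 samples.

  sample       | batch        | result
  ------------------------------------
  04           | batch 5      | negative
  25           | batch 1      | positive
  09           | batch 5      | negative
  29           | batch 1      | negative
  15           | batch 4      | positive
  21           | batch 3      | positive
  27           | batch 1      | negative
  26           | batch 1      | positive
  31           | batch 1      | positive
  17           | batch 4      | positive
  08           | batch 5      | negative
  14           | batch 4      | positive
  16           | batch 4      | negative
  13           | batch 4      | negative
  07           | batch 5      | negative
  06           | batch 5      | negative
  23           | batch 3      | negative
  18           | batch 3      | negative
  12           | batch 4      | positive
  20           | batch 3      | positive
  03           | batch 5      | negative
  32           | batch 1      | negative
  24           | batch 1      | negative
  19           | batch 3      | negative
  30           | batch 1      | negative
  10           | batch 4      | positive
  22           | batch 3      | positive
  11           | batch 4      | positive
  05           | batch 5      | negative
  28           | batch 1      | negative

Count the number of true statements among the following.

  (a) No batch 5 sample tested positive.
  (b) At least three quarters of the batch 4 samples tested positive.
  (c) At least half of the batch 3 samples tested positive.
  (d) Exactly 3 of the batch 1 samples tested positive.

4

(a) batch 5: |A| = 7, |A ∩ B| = 0; needs A ∩ B = ∅ (|A ∩ B| = 0) — true.
(b) batch 4: |A| = 8, |A ∩ B| = 6; needs |A ∩ B| / |A| ≥ 3/4 — true.
(c) batch 3: |A| = 6, |A ∩ B| = 3; needs |A ∩ B| ≥ |A ∖ B| — true.
(d) batch 1: |A| = 9, |A ∩ B| = 3; needs |A ∩ B| = 3 — true.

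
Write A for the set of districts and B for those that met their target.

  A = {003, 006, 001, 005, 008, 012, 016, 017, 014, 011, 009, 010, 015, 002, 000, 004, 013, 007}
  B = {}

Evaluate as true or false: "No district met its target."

The determiner here denotes the relation: A ∩ B = ∅ (|A ∩ B| = 0).
|A| = 18, |A ∩ B| = 0, |A ∖ B| = 18.
So the statement is true.

True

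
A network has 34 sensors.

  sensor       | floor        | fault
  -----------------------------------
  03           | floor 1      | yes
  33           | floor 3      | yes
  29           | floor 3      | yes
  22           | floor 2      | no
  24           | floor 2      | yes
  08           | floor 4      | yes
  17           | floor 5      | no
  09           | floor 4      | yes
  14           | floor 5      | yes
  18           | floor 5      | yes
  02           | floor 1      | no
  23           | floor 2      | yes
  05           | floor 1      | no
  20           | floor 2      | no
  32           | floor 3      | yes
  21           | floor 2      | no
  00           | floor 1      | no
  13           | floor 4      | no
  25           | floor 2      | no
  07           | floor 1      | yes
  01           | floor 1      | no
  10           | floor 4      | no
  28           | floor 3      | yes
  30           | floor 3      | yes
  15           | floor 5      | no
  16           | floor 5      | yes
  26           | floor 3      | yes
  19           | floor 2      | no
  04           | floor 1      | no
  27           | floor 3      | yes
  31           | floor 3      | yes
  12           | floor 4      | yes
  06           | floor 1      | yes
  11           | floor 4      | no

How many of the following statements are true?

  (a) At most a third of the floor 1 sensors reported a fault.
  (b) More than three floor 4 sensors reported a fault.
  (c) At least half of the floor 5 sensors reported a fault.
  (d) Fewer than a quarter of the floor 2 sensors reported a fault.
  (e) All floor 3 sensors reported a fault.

2

(a) floor 1: |A| = 8, |A ∩ B| = 3; needs |A ∩ B| / |A| ≤ 1/3 — false.
(b) floor 4: |A| = 6, |A ∩ B| = 3; needs |A ∩ B| > 3 — false.
(c) floor 5: |A| = 5, |A ∩ B| = 3; needs |A ∩ B| ≥ |A ∖ B| — true.
(d) floor 2: |A| = 7, |A ∩ B| = 2; needs |A ∩ B| / |A| < 1/4 — false.
(e) floor 3: |A| = 8, |A ∩ B| = 8; needs A ⊆ B, i.e. every element of A is in B (|A ∖ B| = 0) — true.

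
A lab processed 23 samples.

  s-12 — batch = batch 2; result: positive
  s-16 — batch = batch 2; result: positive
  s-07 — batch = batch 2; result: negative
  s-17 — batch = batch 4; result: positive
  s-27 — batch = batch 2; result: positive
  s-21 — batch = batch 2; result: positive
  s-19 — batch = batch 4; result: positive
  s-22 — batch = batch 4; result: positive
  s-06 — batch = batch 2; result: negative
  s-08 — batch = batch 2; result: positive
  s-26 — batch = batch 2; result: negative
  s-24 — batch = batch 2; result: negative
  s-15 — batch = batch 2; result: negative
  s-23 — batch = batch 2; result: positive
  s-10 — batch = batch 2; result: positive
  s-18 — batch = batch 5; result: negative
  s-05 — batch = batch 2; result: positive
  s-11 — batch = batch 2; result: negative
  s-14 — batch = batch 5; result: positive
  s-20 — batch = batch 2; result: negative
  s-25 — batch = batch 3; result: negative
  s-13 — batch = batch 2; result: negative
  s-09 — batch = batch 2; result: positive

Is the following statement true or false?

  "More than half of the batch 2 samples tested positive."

True

Truth condition: |A ∩ B| > |A ∖ B|.
|A| = 17, |A ∩ B| = 9, |A ∖ B| = 8.
9 > 8, so the statement is true.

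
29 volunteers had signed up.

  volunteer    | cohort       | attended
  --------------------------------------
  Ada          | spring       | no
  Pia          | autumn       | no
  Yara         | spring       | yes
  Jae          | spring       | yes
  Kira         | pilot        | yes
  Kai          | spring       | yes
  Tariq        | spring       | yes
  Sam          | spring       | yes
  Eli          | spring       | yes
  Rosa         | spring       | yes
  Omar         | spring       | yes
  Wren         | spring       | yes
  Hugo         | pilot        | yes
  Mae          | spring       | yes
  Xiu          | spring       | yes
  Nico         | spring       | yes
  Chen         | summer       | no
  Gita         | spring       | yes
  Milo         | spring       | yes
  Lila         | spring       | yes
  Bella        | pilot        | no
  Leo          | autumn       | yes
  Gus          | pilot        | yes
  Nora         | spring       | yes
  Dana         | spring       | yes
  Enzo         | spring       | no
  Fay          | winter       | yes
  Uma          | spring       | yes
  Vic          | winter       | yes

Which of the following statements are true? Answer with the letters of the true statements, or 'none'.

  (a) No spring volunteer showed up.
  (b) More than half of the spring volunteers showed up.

|A| = 20, |A ∩ B| = 18, |A ∖ B| = 2.
(a) A ∩ B = ∅ (|A ∩ B| = 0): fails.
(b) |A ∩ B| > |A ∖ B|: holds.

(b)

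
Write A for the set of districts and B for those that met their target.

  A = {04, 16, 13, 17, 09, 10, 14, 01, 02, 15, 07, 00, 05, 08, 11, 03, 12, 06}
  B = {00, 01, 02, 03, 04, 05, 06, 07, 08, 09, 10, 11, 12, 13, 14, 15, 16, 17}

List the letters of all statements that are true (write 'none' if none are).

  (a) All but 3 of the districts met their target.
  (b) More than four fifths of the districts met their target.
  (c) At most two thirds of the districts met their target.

|A| = 18, |A ∩ B| = 18, |A ∖ B| = 0.
(a) |A ∖ B| = 3: fails.
(b) |A ∩ B| / |A| > 4/5: holds.
(c) |A ∩ B| / |A| ≤ 2/3: fails.

(b)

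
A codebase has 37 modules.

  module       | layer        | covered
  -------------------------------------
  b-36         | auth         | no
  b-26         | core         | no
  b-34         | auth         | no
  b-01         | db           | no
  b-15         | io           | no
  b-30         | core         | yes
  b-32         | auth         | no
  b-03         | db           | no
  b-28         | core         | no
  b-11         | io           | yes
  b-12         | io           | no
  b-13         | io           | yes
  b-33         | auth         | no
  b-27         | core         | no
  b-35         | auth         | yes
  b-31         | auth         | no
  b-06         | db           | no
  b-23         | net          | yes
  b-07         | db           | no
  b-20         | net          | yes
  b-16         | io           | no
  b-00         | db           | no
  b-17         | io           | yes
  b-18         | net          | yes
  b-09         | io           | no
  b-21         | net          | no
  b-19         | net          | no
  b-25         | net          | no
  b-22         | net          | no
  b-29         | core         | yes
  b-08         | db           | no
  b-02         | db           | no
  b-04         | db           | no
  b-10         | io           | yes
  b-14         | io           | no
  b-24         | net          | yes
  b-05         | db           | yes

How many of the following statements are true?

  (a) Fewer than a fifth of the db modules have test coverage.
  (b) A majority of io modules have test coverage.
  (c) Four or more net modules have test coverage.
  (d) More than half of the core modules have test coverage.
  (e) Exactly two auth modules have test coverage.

2

(a) db: |A| = 9, |A ∩ B| = 1; needs |A ∩ B| / |A| < 1/5 — true.
(b) io: |A| = 9, |A ∩ B| = 4; needs |A ∩ B| > |A ∖ B| — false.
(c) net: |A| = 8, |A ∩ B| = 4; needs |A ∩ B| ≥ 4 — true.
(d) core: |A| = 5, |A ∩ B| = 2; needs |A ∩ B| > |A ∖ B| — false.
(e) auth: |A| = 6, |A ∩ B| = 1; needs |A ∩ B| = 2 — false.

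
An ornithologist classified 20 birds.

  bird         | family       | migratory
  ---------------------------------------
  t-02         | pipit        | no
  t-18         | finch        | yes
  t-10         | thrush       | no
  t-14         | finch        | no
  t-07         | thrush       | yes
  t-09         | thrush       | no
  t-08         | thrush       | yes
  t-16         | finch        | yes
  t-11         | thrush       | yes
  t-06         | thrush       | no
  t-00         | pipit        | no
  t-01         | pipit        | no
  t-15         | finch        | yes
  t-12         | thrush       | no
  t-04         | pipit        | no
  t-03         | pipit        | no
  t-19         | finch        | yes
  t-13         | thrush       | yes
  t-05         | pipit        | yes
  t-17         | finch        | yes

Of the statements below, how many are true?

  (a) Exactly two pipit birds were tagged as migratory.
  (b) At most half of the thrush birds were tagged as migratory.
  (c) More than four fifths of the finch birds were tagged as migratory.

2

(a) pipit: |A| = 6, |A ∩ B| = 1; needs |A ∩ B| = 2 — false.
(b) thrush: |A| = 8, |A ∩ B| = 4; needs |A ∩ B| ≤ |A ∖ B| — true.
(c) finch: |A| = 6, |A ∩ B| = 5; needs |A ∩ B| / |A| > 4/5 — true.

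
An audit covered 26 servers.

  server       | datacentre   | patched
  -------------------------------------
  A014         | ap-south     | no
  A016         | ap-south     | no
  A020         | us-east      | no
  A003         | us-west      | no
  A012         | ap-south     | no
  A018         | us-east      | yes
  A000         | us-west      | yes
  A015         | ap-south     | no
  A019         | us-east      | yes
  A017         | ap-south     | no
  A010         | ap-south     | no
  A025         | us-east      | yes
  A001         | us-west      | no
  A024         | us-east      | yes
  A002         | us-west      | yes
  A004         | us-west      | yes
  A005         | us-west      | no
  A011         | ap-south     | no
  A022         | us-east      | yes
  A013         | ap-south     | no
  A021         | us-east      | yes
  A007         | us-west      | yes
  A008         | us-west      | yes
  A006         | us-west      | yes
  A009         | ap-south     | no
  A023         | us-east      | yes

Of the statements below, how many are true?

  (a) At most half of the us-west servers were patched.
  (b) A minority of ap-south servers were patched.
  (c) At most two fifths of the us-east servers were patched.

(a) us-west: |A| = 9, |A ∩ B| = 6; needs |A ∩ B| ≤ |A ∖ B| — false.
(b) ap-south: |A| = 9, |A ∩ B| = 0; needs |A ∩ B| < |A ∖ B| — true.
(c) us-east: |A| = 8, |A ∩ B| = 7; needs |A ∩ B| / |A| ≤ 2/5 — false.

1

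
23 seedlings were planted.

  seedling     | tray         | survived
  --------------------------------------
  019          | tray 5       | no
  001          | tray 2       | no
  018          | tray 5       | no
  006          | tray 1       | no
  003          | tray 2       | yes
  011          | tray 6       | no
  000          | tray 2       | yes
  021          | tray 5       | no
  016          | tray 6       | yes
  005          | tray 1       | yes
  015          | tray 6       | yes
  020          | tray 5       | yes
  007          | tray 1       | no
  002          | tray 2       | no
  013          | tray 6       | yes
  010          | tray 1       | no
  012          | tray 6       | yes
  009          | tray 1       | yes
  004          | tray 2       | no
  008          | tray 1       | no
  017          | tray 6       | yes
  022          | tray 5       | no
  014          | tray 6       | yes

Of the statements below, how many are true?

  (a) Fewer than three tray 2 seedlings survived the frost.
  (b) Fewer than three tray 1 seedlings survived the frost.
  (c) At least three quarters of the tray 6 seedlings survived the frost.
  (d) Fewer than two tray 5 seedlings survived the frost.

4

(a) tray 2: |A| = 5, |A ∩ B| = 2; needs |A ∩ B| < 3 — true.
(b) tray 1: |A| = 6, |A ∩ B| = 2; needs |A ∩ B| < 3 — true.
(c) tray 6: |A| = 7, |A ∩ B| = 6; needs |A ∩ B| / |A| ≥ 3/4 — true.
(d) tray 5: |A| = 5, |A ∩ B| = 1; needs |A ∩ B| < 2 — true.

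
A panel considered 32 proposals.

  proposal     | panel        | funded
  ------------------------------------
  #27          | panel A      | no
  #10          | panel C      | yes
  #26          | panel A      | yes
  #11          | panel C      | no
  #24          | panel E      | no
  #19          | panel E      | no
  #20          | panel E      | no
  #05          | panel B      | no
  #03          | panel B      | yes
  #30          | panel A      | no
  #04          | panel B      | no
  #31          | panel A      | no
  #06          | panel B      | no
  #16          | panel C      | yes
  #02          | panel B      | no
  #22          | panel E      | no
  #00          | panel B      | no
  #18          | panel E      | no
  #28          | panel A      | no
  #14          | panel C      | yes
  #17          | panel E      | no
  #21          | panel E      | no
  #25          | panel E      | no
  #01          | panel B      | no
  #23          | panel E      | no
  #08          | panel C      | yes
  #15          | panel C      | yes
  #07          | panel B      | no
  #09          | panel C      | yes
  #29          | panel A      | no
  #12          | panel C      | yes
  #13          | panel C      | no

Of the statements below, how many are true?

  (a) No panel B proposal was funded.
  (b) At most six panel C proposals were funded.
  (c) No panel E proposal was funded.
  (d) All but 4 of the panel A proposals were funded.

(a) panel B: |A| = 8, |A ∩ B| = 1; needs A ∩ B = ∅ (|A ∩ B| = 0) — false.
(b) panel C: |A| = 9, |A ∩ B| = 7; needs |A ∩ B| ≤ 6 — false.
(c) panel E: |A| = 9, |A ∩ B| = 0; needs A ∩ B = ∅ (|A ∩ B| = 0) — true.
(d) panel A: |A| = 6, |A ∩ B| = 1; needs |A ∖ B| = 4 — false.

1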